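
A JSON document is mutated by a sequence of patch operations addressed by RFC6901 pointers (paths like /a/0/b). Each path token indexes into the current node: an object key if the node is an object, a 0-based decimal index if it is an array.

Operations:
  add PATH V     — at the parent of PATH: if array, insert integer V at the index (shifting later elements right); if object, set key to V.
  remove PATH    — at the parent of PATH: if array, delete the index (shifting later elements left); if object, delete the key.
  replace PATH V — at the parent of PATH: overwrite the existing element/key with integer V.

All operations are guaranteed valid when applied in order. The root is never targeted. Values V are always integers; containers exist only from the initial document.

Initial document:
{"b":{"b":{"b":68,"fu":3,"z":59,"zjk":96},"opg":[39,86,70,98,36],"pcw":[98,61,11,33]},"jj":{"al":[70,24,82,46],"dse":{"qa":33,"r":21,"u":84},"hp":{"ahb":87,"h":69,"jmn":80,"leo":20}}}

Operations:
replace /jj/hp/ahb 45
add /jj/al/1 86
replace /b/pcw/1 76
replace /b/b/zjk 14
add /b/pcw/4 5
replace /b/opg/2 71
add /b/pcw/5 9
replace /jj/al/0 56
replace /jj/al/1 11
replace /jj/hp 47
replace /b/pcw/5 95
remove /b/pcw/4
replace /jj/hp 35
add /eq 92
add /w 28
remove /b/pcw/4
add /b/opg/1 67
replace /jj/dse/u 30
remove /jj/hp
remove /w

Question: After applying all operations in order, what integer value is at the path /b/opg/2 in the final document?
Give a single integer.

After op 1 (replace /jj/hp/ahb 45): {"b":{"b":{"b":68,"fu":3,"z":59,"zjk":96},"opg":[39,86,70,98,36],"pcw":[98,61,11,33]},"jj":{"al":[70,24,82,46],"dse":{"qa":33,"r":21,"u":84},"hp":{"ahb":45,"h":69,"jmn":80,"leo":20}}}
After op 2 (add /jj/al/1 86): {"b":{"b":{"b":68,"fu":3,"z":59,"zjk":96},"opg":[39,86,70,98,36],"pcw":[98,61,11,33]},"jj":{"al":[70,86,24,82,46],"dse":{"qa":33,"r":21,"u":84},"hp":{"ahb":45,"h":69,"jmn":80,"leo":20}}}
After op 3 (replace /b/pcw/1 76): {"b":{"b":{"b":68,"fu":3,"z":59,"zjk":96},"opg":[39,86,70,98,36],"pcw":[98,76,11,33]},"jj":{"al":[70,86,24,82,46],"dse":{"qa":33,"r":21,"u":84},"hp":{"ahb":45,"h":69,"jmn":80,"leo":20}}}
After op 4 (replace /b/b/zjk 14): {"b":{"b":{"b":68,"fu":3,"z":59,"zjk":14},"opg":[39,86,70,98,36],"pcw":[98,76,11,33]},"jj":{"al":[70,86,24,82,46],"dse":{"qa":33,"r":21,"u":84},"hp":{"ahb":45,"h":69,"jmn":80,"leo":20}}}
After op 5 (add /b/pcw/4 5): {"b":{"b":{"b":68,"fu":3,"z":59,"zjk":14},"opg":[39,86,70,98,36],"pcw":[98,76,11,33,5]},"jj":{"al":[70,86,24,82,46],"dse":{"qa":33,"r":21,"u":84},"hp":{"ahb":45,"h":69,"jmn":80,"leo":20}}}
After op 6 (replace /b/opg/2 71): {"b":{"b":{"b":68,"fu":3,"z":59,"zjk":14},"opg":[39,86,71,98,36],"pcw":[98,76,11,33,5]},"jj":{"al":[70,86,24,82,46],"dse":{"qa":33,"r":21,"u":84},"hp":{"ahb":45,"h":69,"jmn":80,"leo":20}}}
After op 7 (add /b/pcw/5 9): {"b":{"b":{"b":68,"fu":3,"z":59,"zjk":14},"opg":[39,86,71,98,36],"pcw":[98,76,11,33,5,9]},"jj":{"al":[70,86,24,82,46],"dse":{"qa":33,"r":21,"u":84},"hp":{"ahb":45,"h":69,"jmn":80,"leo":20}}}
After op 8 (replace /jj/al/0 56): {"b":{"b":{"b":68,"fu":3,"z":59,"zjk":14},"opg":[39,86,71,98,36],"pcw":[98,76,11,33,5,9]},"jj":{"al":[56,86,24,82,46],"dse":{"qa":33,"r":21,"u":84},"hp":{"ahb":45,"h":69,"jmn":80,"leo":20}}}
After op 9 (replace /jj/al/1 11): {"b":{"b":{"b":68,"fu":3,"z":59,"zjk":14},"opg":[39,86,71,98,36],"pcw":[98,76,11,33,5,9]},"jj":{"al":[56,11,24,82,46],"dse":{"qa":33,"r":21,"u":84},"hp":{"ahb":45,"h":69,"jmn":80,"leo":20}}}
After op 10 (replace /jj/hp 47): {"b":{"b":{"b":68,"fu":3,"z":59,"zjk":14},"opg":[39,86,71,98,36],"pcw":[98,76,11,33,5,9]},"jj":{"al":[56,11,24,82,46],"dse":{"qa":33,"r":21,"u":84},"hp":47}}
After op 11 (replace /b/pcw/5 95): {"b":{"b":{"b":68,"fu":3,"z":59,"zjk":14},"opg":[39,86,71,98,36],"pcw":[98,76,11,33,5,95]},"jj":{"al":[56,11,24,82,46],"dse":{"qa":33,"r":21,"u":84},"hp":47}}
After op 12 (remove /b/pcw/4): {"b":{"b":{"b":68,"fu":3,"z":59,"zjk":14},"opg":[39,86,71,98,36],"pcw":[98,76,11,33,95]},"jj":{"al":[56,11,24,82,46],"dse":{"qa":33,"r":21,"u":84},"hp":47}}
After op 13 (replace /jj/hp 35): {"b":{"b":{"b":68,"fu":3,"z":59,"zjk":14},"opg":[39,86,71,98,36],"pcw":[98,76,11,33,95]},"jj":{"al":[56,11,24,82,46],"dse":{"qa":33,"r":21,"u":84},"hp":35}}
After op 14 (add /eq 92): {"b":{"b":{"b":68,"fu":3,"z":59,"zjk":14},"opg":[39,86,71,98,36],"pcw":[98,76,11,33,95]},"eq":92,"jj":{"al":[56,11,24,82,46],"dse":{"qa":33,"r":21,"u":84},"hp":35}}
After op 15 (add /w 28): {"b":{"b":{"b":68,"fu":3,"z":59,"zjk":14},"opg":[39,86,71,98,36],"pcw":[98,76,11,33,95]},"eq":92,"jj":{"al":[56,11,24,82,46],"dse":{"qa":33,"r":21,"u":84},"hp":35},"w":28}
After op 16 (remove /b/pcw/4): {"b":{"b":{"b":68,"fu":3,"z":59,"zjk":14},"opg":[39,86,71,98,36],"pcw":[98,76,11,33]},"eq":92,"jj":{"al":[56,11,24,82,46],"dse":{"qa":33,"r":21,"u":84},"hp":35},"w":28}
After op 17 (add /b/opg/1 67): {"b":{"b":{"b":68,"fu":3,"z":59,"zjk":14},"opg":[39,67,86,71,98,36],"pcw":[98,76,11,33]},"eq":92,"jj":{"al":[56,11,24,82,46],"dse":{"qa":33,"r":21,"u":84},"hp":35},"w":28}
After op 18 (replace /jj/dse/u 30): {"b":{"b":{"b":68,"fu":3,"z":59,"zjk":14},"opg":[39,67,86,71,98,36],"pcw":[98,76,11,33]},"eq":92,"jj":{"al":[56,11,24,82,46],"dse":{"qa":33,"r":21,"u":30},"hp":35},"w":28}
After op 19 (remove /jj/hp): {"b":{"b":{"b":68,"fu":3,"z":59,"zjk":14},"opg":[39,67,86,71,98,36],"pcw":[98,76,11,33]},"eq":92,"jj":{"al":[56,11,24,82,46],"dse":{"qa":33,"r":21,"u":30}},"w":28}
After op 20 (remove /w): {"b":{"b":{"b":68,"fu":3,"z":59,"zjk":14},"opg":[39,67,86,71,98,36],"pcw":[98,76,11,33]},"eq":92,"jj":{"al":[56,11,24,82,46],"dse":{"qa":33,"r":21,"u":30}}}
Value at /b/opg/2: 86

Answer: 86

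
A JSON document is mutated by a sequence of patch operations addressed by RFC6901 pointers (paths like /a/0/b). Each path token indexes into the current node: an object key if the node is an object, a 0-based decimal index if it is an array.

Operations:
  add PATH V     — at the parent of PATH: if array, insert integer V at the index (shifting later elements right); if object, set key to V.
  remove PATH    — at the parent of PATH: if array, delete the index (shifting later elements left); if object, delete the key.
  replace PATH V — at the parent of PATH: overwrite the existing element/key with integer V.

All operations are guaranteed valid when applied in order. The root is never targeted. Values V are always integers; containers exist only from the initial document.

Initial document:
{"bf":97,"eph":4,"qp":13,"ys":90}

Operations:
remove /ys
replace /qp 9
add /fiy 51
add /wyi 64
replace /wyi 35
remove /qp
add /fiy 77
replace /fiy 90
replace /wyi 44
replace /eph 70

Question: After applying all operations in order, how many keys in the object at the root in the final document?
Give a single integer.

Answer: 4

Derivation:
After op 1 (remove /ys): {"bf":97,"eph":4,"qp":13}
After op 2 (replace /qp 9): {"bf":97,"eph":4,"qp":9}
After op 3 (add /fiy 51): {"bf":97,"eph":4,"fiy":51,"qp":9}
After op 4 (add /wyi 64): {"bf":97,"eph":4,"fiy":51,"qp":9,"wyi":64}
After op 5 (replace /wyi 35): {"bf":97,"eph":4,"fiy":51,"qp":9,"wyi":35}
After op 6 (remove /qp): {"bf":97,"eph":4,"fiy":51,"wyi":35}
After op 7 (add /fiy 77): {"bf":97,"eph":4,"fiy":77,"wyi":35}
After op 8 (replace /fiy 90): {"bf":97,"eph":4,"fiy":90,"wyi":35}
After op 9 (replace /wyi 44): {"bf":97,"eph":4,"fiy":90,"wyi":44}
After op 10 (replace /eph 70): {"bf":97,"eph":70,"fiy":90,"wyi":44}
Size at the root: 4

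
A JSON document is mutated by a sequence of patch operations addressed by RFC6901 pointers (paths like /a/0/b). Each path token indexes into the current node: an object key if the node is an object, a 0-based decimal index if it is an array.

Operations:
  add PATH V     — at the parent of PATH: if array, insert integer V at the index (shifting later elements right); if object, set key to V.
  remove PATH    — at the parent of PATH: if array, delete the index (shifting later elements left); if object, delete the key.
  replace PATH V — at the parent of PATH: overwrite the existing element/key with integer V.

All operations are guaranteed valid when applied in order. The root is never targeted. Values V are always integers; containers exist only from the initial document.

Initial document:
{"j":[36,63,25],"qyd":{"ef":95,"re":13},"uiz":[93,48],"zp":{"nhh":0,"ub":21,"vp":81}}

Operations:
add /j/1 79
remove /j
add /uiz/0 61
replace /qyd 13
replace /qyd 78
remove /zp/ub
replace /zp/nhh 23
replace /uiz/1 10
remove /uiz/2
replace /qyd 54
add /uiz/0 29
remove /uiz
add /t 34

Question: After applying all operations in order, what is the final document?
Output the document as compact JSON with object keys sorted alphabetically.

Answer: {"qyd":54,"t":34,"zp":{"nhh":23,"vp":81}}

Derivation:
After op 1 (add /j/1 79): {"j":[36,79,63,25],"qyd":{"ef":95,"re":13},"uiz":[93,48],"zp":{"nhh":0,"ub":21,"vp":81}}
After op 2 (remove /j): {"qyd":{"ef":95,"re":13},"uiz":[93,48],"zp":{"nhh":0,"ub":21,"vp":81}}
After op 3 (add /uiz/0 61): {"qyd":{"ef":95,"re":13},"uiz":[61,93,48],"zp":{"nhh":0,"ub":21,"vp":81}}
After op 4 (replace /qyd 13): {"qyd":13,"uiz":[61,93,48],"zp":{"nhh":0,"ub":21,"vp":81}}
After op 5 (replace /qyd 78): {"qyd":78,"uiz":[61,93,48],"zp":{"nhh":0,"ub":21,"vp":81}}
After op 6 (remove /zp/ub): {"qyd":78,"uiz":[61,93,48],"zp":{"nhh":0,"vp":81}}
After op 7 (replace /zp/nhh 23): {"qyd":78,"uiz":[61,93,48],"zp":{"nhh":23,"vp":81}}
After op 8 (replace /uiz/1 10): {"qyd":78,"uiz":[61,10,48],"zp":{"nhh":23,"vp":81}}
After op 9 (remove /uiz/2): {"qyd":78,"uiz":[61,10],"zp":{"nhh":23,"vp":81}}
After op 10 (replace /qyd 54): {"qyd":54,"uiz":[61,10],"zp":{"nhh":23,"vp":81}}
After op 11 (add /uiz/0 29): {"qyd":54,"uiz":[29,61,10],"zp":{"nhh":23,"vp":81}}
After op 12 (remove /uiz): {"qyd":54,"zp":{"nhh":23,"vp":81}}
After op 13 (add /t 34): {"qyd":54,"t":34,"zp":{"nhh":23,"vp":81}}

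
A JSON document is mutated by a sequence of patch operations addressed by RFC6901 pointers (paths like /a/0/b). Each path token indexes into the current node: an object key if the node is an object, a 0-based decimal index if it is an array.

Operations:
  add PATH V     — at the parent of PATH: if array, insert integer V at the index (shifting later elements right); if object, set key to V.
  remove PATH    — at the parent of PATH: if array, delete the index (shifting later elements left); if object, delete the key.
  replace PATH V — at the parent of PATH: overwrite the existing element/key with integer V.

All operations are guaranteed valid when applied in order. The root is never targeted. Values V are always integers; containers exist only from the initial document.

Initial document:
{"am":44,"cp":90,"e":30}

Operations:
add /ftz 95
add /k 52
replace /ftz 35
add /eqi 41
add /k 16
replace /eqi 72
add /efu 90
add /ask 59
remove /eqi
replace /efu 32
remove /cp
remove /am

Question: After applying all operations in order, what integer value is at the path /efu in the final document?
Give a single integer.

Answer: 32

Derivation:
After op 1 (add /ftz 95): {"am":44,"cp":90,"e":30,"ftz":95}
After op 2 (add /k 52): {"am":44,"cp":90,"e":30,"ftz":95,"k":52}
After op 3 (replace /ftz 35): {"am":44,"cp":90,"e":30,"ftz":35,"k":52}
After op 4 (add /eqi 41): {"am":44,"cp":90,"e":30,"eqi":41,"ftz":35,"k":52}
After op 5 (add /k 16): {"am":44,"cp":90,"e":30,"eqi":41,"ftz":35,"k":16}
After op 6 (replace /eqi 72): {"am":44,"cp":90,"e":30,"eqi":72,"ftz":35,"k":16}
After op 7 (add /efu 90): {"am":44,"cp":90,"e":30,"efu":90,"eqi":72,"ftz":35,"k":16}
After op 8 (add /ask 59): {"am":44,"ask":59,"cp":90,"e":30,"efu":90,"eqi":72,"ftz":35,"k":16}
After op 9 (remove /eqi): {"am":44,"ask":59,"cp":90,"e":30,"efu":90,"ftz":35,"k":16}
After op 10 (replace /efu 32): {"am":44,"ask":59,"cp":90,"e":30,"efu":32,"ftz":35,"k":16}
After op 11 (remove /cp): {"am":44,"ask":59,"e":30,"efu":32,"ftz":35,"k":16}
After op 12 (remove /am): {"ask":59,"e":30,"efu":32,"ftz":35,"k":16}
Value at /efu: 32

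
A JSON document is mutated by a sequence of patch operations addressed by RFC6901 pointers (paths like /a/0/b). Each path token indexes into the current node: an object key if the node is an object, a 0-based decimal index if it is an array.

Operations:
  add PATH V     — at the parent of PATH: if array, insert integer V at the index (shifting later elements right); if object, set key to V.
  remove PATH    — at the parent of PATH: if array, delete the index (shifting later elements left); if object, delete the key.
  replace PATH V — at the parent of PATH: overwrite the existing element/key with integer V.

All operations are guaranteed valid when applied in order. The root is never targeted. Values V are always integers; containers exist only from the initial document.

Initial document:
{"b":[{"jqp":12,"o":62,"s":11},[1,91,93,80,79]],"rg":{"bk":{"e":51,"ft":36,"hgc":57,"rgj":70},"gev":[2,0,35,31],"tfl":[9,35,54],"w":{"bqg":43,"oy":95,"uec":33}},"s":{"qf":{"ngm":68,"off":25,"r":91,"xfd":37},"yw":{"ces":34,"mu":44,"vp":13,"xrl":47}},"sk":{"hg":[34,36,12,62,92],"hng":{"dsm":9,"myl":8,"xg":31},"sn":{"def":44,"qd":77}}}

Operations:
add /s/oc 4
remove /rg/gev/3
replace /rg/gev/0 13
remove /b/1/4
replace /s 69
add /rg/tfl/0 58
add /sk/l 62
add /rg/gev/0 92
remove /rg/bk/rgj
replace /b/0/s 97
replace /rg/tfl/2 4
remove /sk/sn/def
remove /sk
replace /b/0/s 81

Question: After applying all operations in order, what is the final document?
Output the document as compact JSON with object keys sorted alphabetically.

Answer: {"b":[{"jqp":12,"o":62,"s":81},[1,91,93,80]],"rg":{"bk":{"e":51,"ft":36,"hgc":57},"gev":[92,13,0,35],"tfl":[58,9,4,54],"w":{"bqg":43,"oy":95,"uec":33}},"s":69}

Derivation:
After op 1 (add /s/oc 4): {"b":[{"jqp":12,"o":62,"s":11},[1,91,93,80,79]],"rg":{"bk":{"e":51,"ft":36,"hgc":57,"rgj":70},"gev":[2,0,35,31],"tfl":[9,35,54],"w":{"bqg":43,"oy":95,"uec":33}},"s":{"oc":4,"qf":{"ngm":68,"off":25,"r":91,"xfd":37},"yw":{"ces":34,"mu":44,"vp":13,"xrl":47}},"sk":{"hg":[34,36,12,62,92],"hng":{"dsm":9,"myl":8,"xg":31},"sn":{"def":44,"qd":77}}}
After op 2 (remove /rg/gev/3): {"b":[{"jqp":12,"o":62,"s":11},[1,91,93,80,79]],"rg":{"bk":{"e":51,"ft":36,"hgc":57,"rgj":70},"gev":[2,0,35],"tfl":[9,35,54],"w":{"bqg":43,"oy":95,"uec":33}},"s":{"oc":4,"qf":{"ngm":68,"off":25,"r":91,"xfd":37},"yw":{"ces":34,"mu":44,"vp":13,"xrl":47}},"sk":{"hg":[34,36,12,62,92],"hng":{"dsm":9,"myl":8,"xg":31},"sn":{"def":44,"qd":77}}}
After op 3 (replace /rg/gev/0 13): {"b":[{"jqp":12,"o":62,"s":11},[1,91,93,80,79]],"rg":{"bk":{"e":51,"ft":36,"hgc":57,"rgj":70},"gev":[13,0,35],"tfl":[9,35,54],"w":{"bqg":43,"oy":95,"uec":33}},"s":{"oc":4,"qf":{"ngm":68,"off":25,"r":91,"xfd":37},"yw":{"ces":34,"mu":44,"vp":13,"xrl":47}},"sk":{"hg":[34,36,12,62,92],"hng":{"dsm":9,"myl":8,"xg":31},"sn":{"def":44,"qd":77}}}
After op 4 (remove /b/1/4): {"b":[{"jqp":12,"o":62,"s":11},[1,91,93,80]],"rg":{"bk":{"e":51,"ft":36,"hgc":57,"rgj":70},"gev":[13,0,35],"tfl":[9,35,54],"w":{"bqg":43,"oy":95,"uec":33}},"s":{"oc":4,"qf":{"ngm":68,"off":25,"r":91,"xfd":37},"yw":{"ces":34,"mu":44,"vp":13,"xrl":47}},"sk":{"hg":[34,36,12,62,92],"hng":{"dsm":9,"myl":8,"xg":31},"sn":{"def":44,"qd":77}}}
After op 5 (replace /s 69): {"b":[{"jqp":12,"o":62,"s":11},[1,91,93,80]],"rg":{"bk":{"e":51,"ft":36,"hgc":57,"rgj":70},"gev":[13,0,35],"tfl":[9,35,54],"w":{"bqg":43,"oy":95,"uec":33}},"s":69,"sk":{"hg":[34,36,12,62,92],"hng":{"dsm":9,"myl":8,"xg":31},"sn":{"def":44,"qd":77}}}
After op 6 (add /rg/tfl/0 58): {"b":[{"jqp":12,"o":62,"s":11},[1,91,93,80]],"rg":{"bk":{"e":51,"ft":36,"hgc":57,"rgj":70},"gev":[13,0,35],"tfl":[58,9,35,54],"w":{"bqg":43,"oy":95,"uec":33}},"s":69,"sk":{"hg":[34,36,12,62,92],"hng":{"dsm":9,"myl":8,"xg":31},"sn":{"def":44,"qd":77}}}
After op 7 (add /sk/l 62): {"b":[{"jqp":12,"o":62,"s":11},[1,91,93,80]],"rg":{"bk":{"e":51,"ft":36,"hgc":57,"rgj":70},"gev":[13,0,35],"tfl":[58,9,35,54],"w":{"bqg":43,"oy":95,"uec":33}},"s":69,"sk":{"hg":[34,36,12,62,92],"hng":{"dsm":9,"myl":8,"xg":31},"l":62,"sn":{"def":44,"qd":77}}}
After op 8 (add /rg/gev/0 92): {"b":[{"jqp":12,"o":62,"s":11},[1,91,93,80]],"rg":{"bk":{"e":51,"ft":36,"hgc":57,"rgj":70},"gev":[92,13,0,35],"tfl":[58,9,35,54],"w":{"bqg":43,"oy":95,"uec":33}},"s":69,"sk":{"hg":[34,36,12,62,92],"hng":{"dsm":9,"myl":8,"xg":31},"l":62,"sn":{"def":44,"qd":77}}}
After op 9 (remove /rg/bk/rgj): {"b":[{"jqp":12,"o":62,"s":11},[1,91,93,80]],"rg":{"bk":{"e":51,"ft":36,"hgc":57},"gev":[92,13,0,35],"tfl":[58,9,35,54],"w":{"bqg":43,"oy":95,"uec":33}},"s":69,"sk":{"hg":[34,36,12,62,92],"hng":{"dsm":9,"myl":8,"xg":31},"l":62,"sn":{"def":44,"qd":77}}}
After op 10 (replace /b/0/s 97): {"b":[{"jqp":12,"o":62,"s":97},[1,91,93,80]],"rg":{"bk":{"e":51,"ft":36,"hgc":57},"gev":[92,13,0,35],"tfl":[58,9,35,54],"w":{"bqg":43,"oy":95,"uec":33}},"s":69,"sk":{"hg":[34,36,12,62,92],"hng":{"dsm":9,"myl":8,"xg":31},"l":62,"sn":{"def":44,"qd":77}}}
After op 11 (replace /rg/tfl/2 4): {"b":[{"jqp":12,"o":62,"s":97},[1,91,93,80]],"rg":{"bk":{"e":51,"ft":36,"hgc":57},"gev":[92,13,0,35],"tfl":[58,9,4,54],"w":{"bqg":43,"oy":95,"uec":33}},"s":69,"sk":{"hg":[34,36,12,62,92],"hng":{"dsm":9,"myl":8,"xg":31},"l":62,"sn":{"def":44,"qd":77}}}
After op 12 (remove /sk/sn/def): {"b":[{"jqp":12,"o":62,"s":97},[1,91,93,80]],"rg":{"bk":{"e":51,"ft":36,"hgc":57},"gev":[92,13,0,35],"tfl":[58,9,4,54],"w":{"bqg":43,"oy":95,"uec":33}},"s":69,"sk":{"hg":[34,36,12,62,92],"hng":{"dsm":9,"myl":8,"xg":31},"l":62,"sn":{"qd":77}}}
After op 13 (remove /sk): {"b":[{"jqp":12,"o":62,"s":97},[1,91,93,80]],"rg":{"bk":{"e":51,"ft":36,"hgc":57},"gev":[92,13,0,35],"tfl":[58,9,4,54],"w":{"bqg":43,"oy":95,"uec":33}},"s":69}
After op 14 (replace /b/0/s 81): {"b":[{"jqp":12,"o":62,"s":81},[1,91,93,80]],"rg":{"bk":{"e":51,"ft":36,"hgc":57},"gev":[92,13,0,35],"tfl":[58,9,4,54],"w":{"bqg":43,"oy":95,"uec":33}},"s":69}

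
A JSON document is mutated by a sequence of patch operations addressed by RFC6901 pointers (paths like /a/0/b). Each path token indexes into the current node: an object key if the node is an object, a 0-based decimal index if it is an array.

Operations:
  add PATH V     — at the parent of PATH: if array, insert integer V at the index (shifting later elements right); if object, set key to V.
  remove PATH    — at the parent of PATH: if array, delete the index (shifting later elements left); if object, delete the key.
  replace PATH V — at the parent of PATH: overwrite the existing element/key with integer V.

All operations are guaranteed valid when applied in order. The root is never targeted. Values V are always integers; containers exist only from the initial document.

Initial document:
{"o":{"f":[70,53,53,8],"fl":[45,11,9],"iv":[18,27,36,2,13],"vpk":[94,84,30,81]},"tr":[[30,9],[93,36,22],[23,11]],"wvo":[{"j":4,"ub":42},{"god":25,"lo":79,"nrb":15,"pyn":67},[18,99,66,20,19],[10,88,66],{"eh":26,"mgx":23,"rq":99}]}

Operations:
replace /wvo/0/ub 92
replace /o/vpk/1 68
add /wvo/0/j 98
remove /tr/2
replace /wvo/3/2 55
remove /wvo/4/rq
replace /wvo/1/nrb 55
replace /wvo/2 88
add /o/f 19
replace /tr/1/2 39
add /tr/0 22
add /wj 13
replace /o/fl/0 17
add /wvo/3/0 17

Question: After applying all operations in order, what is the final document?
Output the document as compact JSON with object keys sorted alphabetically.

After op 1 (replace /wvo/0/ub 92): {"o":{"f":[70,53,53,8],"fl":[45,11,9],"iv":[18,27,36,2,13],"vpk":[94,84,30,81]},"tr":[[30,9],[93,36,22],[23,11]],"wvo":[{"j":4,"ub":92},{"god":25,"lo":79,"nrb":15,"pyn":67},[18,99,66,20,19],[10,88,66],{"eh":26,"mgx":23,"rq":99}]}
After op 2 (replace /o/vpk/1 68): {"o":{"f":[70,53,53,8],"fl":[45,11,9],"iv":[18,27,36,2,13],"vpk":[94,68,30,81]},"tr":[[30,9],[93,36,22],[23,11]],"wvo":[{"j":4,"ub":92},{"god":25,"lo":79,"nrb":15,"pyn":67},[18,99,66,20,19],[10,88,66],{"eh":26,"mgx":23,"rq":99}]}
After op 3 (add /wvo/0/j 98): {"o":{"f":[70,53,53,8],"fl":[45,11,9],"iv":[18,27,36,2,13],"vpk":[94,68,30,81]},"tr":[[30,9],[93,36,22],[23,11]],"wvo":[{"j":98,"ub":92},{"god":25,"lo":79,"nrb":15,"pyn":67},[18,99,66,20,19],[10,88,66],{"eh":26,"mgx":23,"rq":99}]}
After op 4 (remove /tr/2): {"o":{"f":[70,53,53,8],"fl":[45,11,9],"iv":[18,27,36,2,13],"vpk":[94,68,30,81]},"tr":[[30,9],[93,36,22]],"wvo":[{"j":98,"ub":92},{"god":25,"lo":79,"nrb":15,"pyn":67},[18,99,66,20,19],[10,88,66],{"eh":26,"mgx":23,"rq":99}]}
After op 5 (replace /wvo/3/2 55): {"o":{"f":[70,53,53,8],"fl":[45,11,9],"iv":[18,27,36,2,13],"vpk":[94,68,30,81]},"tr":[[30,9],[93,36,22]],"wvo":[{"j":98,"ub":92},{"god":25,"lo":79,"nrb":15,"pyn":67},[18,99,66,20,19],[10,88,55],{"eh":26,"mgx":23,"rq":99}]}
After op 6 (remove /wvo/4/rq): {"o":{"f":[70,53,53,8],"fl":[45,11,9],"iv":[18,27,36,2,13],"vpk":[94,68,30,81]},"tr":[[30,9],[93,36,22]],"wvo":[{"j":98,"ub":92},{"god":25,"lo":79,"nrb":15,"pyn":67},[18,99,66,20,19],[10,88,55],{"eh":26,"mgx":23}]}
After op 7 (replace /wvo/1/nrb 55): {"o":{"f":[70,53,53,8],"fl":[45,11,9],"iv":[18,27,36,2,13],"vpk":[94,68,30,81]},"tr":[[30,9],[93,36,22]],"wvo":[{"j":98,"ub":92},{"god":25,"lo":79,"nrb":55,"pyn":67},[18,99,66,20,19],[10,88,55],{"eh":26,"mgx":23}]}
After op 8 (replace /wvo/2 88): {"o":{"f":[70,53,53,8],"fl":[45,11,9],"iv":[18,27,36,2,13],"vpk":[94,68,30,81]},"tr":[[30,9],[93,36,22]],"wvo":[{"j":98,"ub":92},{"god":25,"lo":79,"nrb":55,"pyn":67},88,[10,88,55],{"eh":26,"mgx":23}]}
After op 9 (add /o/f 19): {"o":{"f":19,"fl":[45,11,9],"iv":[18,27,36,2,13],"vpk":[94,68,30,81]},"tr":[[30,9],[93,36,22]],"wvo":[{"j":98,"ub":92},{"god":25,"lo":79,"nrb":55,"pyn":67},88,[10,88,55],{"eh":26,"mgx":23}]}
After op 10 (replace /tr/1/2 39): {"o":{"f":19,"fl":[45,11,9],"iv":[18,27,36,2,13],"vpk":[94,68,30,81]},"tr":[[30,9],[93,36,39]],"wvo":[{"j":98,"ub":92},{"god":25,"lo":79,"nrb":55,"pyn":67},88,[10,88,55],{"eh":26,"mgx":23}]}
After op 11 (add /tr/0 22): {"o":{"f":19,"fl":[45,11,9],"iv":[18,27,36,2,13],"vpk":[94,68,30,81]},"tr":[22,[30,9],[93,36,39]],"wvo":[{"j":98,"ub":92},{"god":25,"lo":79,"nrb":55,"pyn":67},88,[10,88,55],{"eh":26,"mgx":23}]}
After op 12 (add /wj 13): {"o":{"f":19,"fl":[45,11,9],"iv":[18,27,36,2,13],"vpk":[94,68,30,81]},"tr":[22,[30,9],[93,36,39]],"wj":13,"wvo":[{"j":98,"ub":92},{"god":25,"lo":79,"nrb":55,"pyn":67},88,[10,88,55],{"eh":26,"mgx":23}]}
After op 13 (replace /o/fl/0 17): {"o":{"f":19,"fl":[17,11,9],"iv":[18,27,36,2,13],"vpk":[94,68,30,81]},"tr":[22,[30,9],[93,36,39]],"wj":13,"wvo":[{"j":98,"ub":92},{"god":25,"lo":79,"nrb":55,"pyn":67},88,[10,88,55],{"eh":26,"mgx":23}]}
After op 14 (add /wvo/3/0 17): {"o":{"f":19,"fl":[17,11,9],"iv":[18,27,36,2,13],"vpk":[94,68,30,81]},"tr":[22,[30,9],[93,36,39]],"wj":13,"wvo":[{"j":98,"ub":92},{"god":25,"lo":79,"nrb":55,"pyn":67},88,[17,10,88,55],{"eh":26,"mgx":23}]}

Answer: {"o":{"f":19,"fl":[17,11,9],"iv":[18,27,36,2,13],"vpk":[94,68,30,81]},"tr":[22,[30,9],[93,36,39]],"wj":13,"wvo":[{"j":98,"ub":92},{"god":25,"lo":79,"nrb":55,"pyn":67},88,[17,10,88,55],{"eh":26,"mgx":23}]}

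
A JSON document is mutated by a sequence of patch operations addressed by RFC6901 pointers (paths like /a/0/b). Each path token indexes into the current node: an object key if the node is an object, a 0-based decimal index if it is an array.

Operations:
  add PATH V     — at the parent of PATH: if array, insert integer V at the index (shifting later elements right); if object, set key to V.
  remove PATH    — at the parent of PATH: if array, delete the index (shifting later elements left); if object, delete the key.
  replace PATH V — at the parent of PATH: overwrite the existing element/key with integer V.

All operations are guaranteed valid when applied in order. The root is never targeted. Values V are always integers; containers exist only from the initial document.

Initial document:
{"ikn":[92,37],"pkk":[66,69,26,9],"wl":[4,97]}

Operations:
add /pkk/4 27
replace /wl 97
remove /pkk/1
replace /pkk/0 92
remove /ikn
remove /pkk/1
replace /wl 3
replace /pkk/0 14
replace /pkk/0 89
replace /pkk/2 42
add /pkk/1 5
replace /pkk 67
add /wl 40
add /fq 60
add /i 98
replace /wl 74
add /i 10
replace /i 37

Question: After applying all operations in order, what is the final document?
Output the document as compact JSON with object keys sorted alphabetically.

Answer: {"fq":60,"i":37,"pkk":67,"wl":74}

Derivation:
After op 1 (add /pkk/4 27): {"ikn":[92,37],"pkk":[66,69,26,9,27],"wl":[4,97]}
After op 2 (replace /wl 97): {"ikn":[92,37],"pkk":[66,69,26,9,27],"wl":97}
After op 3 (remove /pkk/1): {"ikn":[92,37],"pkk":[66,26,9,27],"wl":97}
After op 4 (replace /pkk/0 92): {"ikn":[92,37],"pkk":[92,26,9,27],"wl":97}
After op 5 (remove /ikn): {"pkk":[92,26,9,27],"wl":97}
After op 6 (remove /pkk/1): {"pkk":[92,9,27],"wl":97}
After op 7 (replace /wl 3): {"pkk":[92,9,27],"wl":3}
After op 8 (replace /pkk/0 14): {"pkk":[14,9,27],"wl":3}
After op 9 (replace /pkk/0 89): {"pkk":[89,9,27],"wl":3}
After op 10 (replace /pkk/2 42): {"pkk":[89,9,42],"wl":3}
After op 11 (add /pkk/1 5): {"pkk":[89,5,9,42],"wl":3}
After op 12 (replace /pkk 67): {"pkk":67,"wl":3}
After op 13 (add /wl 40): {"pkk":67,"wl":40}
After op 14 (add /fq 60): {"fq":60,"pkk":67,"wl":40}
After op 15 (add /i 98): {"fq":60,"i":98,"pkk":67,"wl":40}
After op 16 (replace /wl 74): {"fq":60,"i":98,"pkk":67,"wl":74}
After op 17 (add /i 10): {"fq":60,"i":10,"pkk":67,"wl":74}
After op 18 (replace /i 37): {"fq":60,"i":37,"pkk":67,"wl":74}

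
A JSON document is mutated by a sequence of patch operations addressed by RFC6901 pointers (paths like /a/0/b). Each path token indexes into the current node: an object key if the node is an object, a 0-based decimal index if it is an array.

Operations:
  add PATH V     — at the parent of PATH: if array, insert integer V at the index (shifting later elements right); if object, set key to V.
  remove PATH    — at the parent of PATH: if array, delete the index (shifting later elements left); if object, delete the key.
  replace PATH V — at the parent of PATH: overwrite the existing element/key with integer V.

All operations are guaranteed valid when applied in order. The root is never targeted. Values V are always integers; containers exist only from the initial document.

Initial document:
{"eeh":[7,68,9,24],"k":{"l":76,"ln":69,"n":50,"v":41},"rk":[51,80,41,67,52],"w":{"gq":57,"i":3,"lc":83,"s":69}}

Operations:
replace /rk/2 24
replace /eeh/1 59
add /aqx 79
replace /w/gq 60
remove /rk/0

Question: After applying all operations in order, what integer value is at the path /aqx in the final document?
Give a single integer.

Answer: 79

Derivation:
After op 1 (replace /rk/2 24): {"eeh":[7,68,9,24],"k":{"l":76,"ln":69,"n":50,"v":41},"rk":[51,80,24,67,52],"w":{"gq":57,"i":3,"lc":83,"s":69}}
After op 2 (replace /eeh/1 59): {"eeh":[7,59,9,24],"k":{"l":76,"ln":69,"n":50,"v":41},"rk":[51,80,24,67,52],"w":{"gq":57,"i":3,"lc":83,"s":69}}
After op 3 (add /aqx 79): {"aqx":79,"eeh":[7,59,9,24],"k":{"l":76,"ln":69,"n":50,"v":41},"rk":[51,80,24,67,52],"w":{"gq":57,"i":3,"lc":83,"s":69}}
After op 4 (replace /w/gq 60): {"aqx":79,"eeh":[7,59,9,24],"k":{"l":76,"ln":69,"n":50,"v":41},"rk":[51,80,24,67,52],"w":{"gq":60,"i":3,"lc":83,"s":69}}
After op 5 (remove /rk/0): {"aqx":79,"eeh":[7,59,9,24],"k":{"l":76,"ln":69,"n":50,"v":41},"rk":[80,24,67,52],"w":{"gq":60,"i":3,"lc":83,"s":69}}
Value at /aqx: 79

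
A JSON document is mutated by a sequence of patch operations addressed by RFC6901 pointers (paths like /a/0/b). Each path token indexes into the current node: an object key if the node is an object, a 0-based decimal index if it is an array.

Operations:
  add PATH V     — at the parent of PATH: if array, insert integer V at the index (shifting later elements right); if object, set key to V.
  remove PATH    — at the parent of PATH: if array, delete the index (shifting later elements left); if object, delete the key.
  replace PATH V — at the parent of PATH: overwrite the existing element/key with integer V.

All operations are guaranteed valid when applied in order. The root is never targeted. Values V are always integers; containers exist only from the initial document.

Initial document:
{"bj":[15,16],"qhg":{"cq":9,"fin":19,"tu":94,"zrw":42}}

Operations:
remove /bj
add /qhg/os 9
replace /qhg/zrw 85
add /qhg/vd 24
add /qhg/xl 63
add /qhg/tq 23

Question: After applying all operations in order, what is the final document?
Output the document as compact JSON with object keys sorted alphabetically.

Answer: {"qhg":{"cq":9,"fin":19,"os":9,"tq":23,"tu":94,"vd":24,"xl":63,"zrw":85}}

Derivation:
After op 1 (remove /bj): {"qhg":{"cq":9,"fin":19,"tu":94,"zrw":42}}
After op 2 (add /qhg/os 9): {"qhg":{"cq":9,"fin":19,"os":9,"tu":94,"zrw":42}}
After op 3 (replace /qhg/zrw 85): {"qhg":{"cq":9,"fin":19,"os":9,"tu":94,"zrw":85}}
After op 4 (add /qhg/vd 24): {"qhg":{"cq":9,"fin":19,"os":9,"tu":94,"vd":24,"zrw":85}}
After op 5 (add /qhg/xl 63): {"qhg":{"cq":9,"fin":19,"os":9,"tu":94,"vd":24,"xl":63,"zrw":85}}
After op 6 (add /qhg/tq 23): {"qhg":{"cq":9,"fin":19,"os":9,"tq":23,"tu":94,"vd":24,"xl":63,"zrw":85}}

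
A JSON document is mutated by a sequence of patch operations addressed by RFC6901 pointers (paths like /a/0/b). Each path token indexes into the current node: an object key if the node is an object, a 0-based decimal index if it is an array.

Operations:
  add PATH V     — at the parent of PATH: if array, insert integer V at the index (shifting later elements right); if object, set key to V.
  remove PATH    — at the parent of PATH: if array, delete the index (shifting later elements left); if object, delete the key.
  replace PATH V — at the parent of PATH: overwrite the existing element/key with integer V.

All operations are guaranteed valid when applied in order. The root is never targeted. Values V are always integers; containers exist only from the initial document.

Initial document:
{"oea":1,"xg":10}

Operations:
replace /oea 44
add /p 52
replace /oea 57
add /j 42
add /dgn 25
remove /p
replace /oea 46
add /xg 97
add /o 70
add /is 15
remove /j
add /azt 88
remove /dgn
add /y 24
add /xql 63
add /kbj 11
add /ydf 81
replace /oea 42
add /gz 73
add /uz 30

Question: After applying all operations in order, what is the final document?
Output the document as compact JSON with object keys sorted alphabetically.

Answer: {"azt":88,"gz":73,"is":15,"kbj":11,"o":70,"oea":42,"uz":30,"xg":97,"xql":63,"y":24,"ydf":81}

Derivation:
After op 1 (replace /oea 44): {"oea":44,"xg":10}
After op 2 (add /p 52): {"oea":44,"p":52,"xg":10}
After op 3 (replace /oea 57): {"oea":57,"p":52,"xg":10}
After op 4 (add /j 42): {"j":42,"oea":57,"p":52,"xg":10}
After op 5 (add /dgn 25): {"dgn":25,"j":42,"oea":57,"p":52,"xg":10}
After op 6 (remove /p): {"dgn":25,"j":42,"oea":57,"xg":10}
After op 7 (replace /oea 46): {"dgn":25,"j":42,"oea":46,"xg":10}
After op 8 (add /xg 97): {"dgn":25,"j":42,"oea":46,"xg":97}
After op 9 (add /o 70): {"dgn":25,"j":42,"o":70,"oea":46,"xg":97}
After op 10 (add /is 15): {"dgn":25,"is":15,"j":42,"o":70,"oea":46,"xg":97}
After op 11 (remove /j): {"dgn":25,"is":15,"o":70,"oea":46,"xg":97}
After op 12 (add /azt 88): {"azt":88,"dgn":25,"is":15,"o":70,"oea":46,"xg":97}
After op 13 (remove /dgn): {"azt":88,"is":15,"o":70,"oea":46,"xg":97}
After op 14 (add /y 24): {"azt":88,"is":15,"o":70,"oea":46,"xg":97,"y":24}
After op 15 (add /xql 63): {"azt":88,"is":15,"o":70,"oea":46,"xg":97,"xql":63,"y":24}
After op 16 (add /kbj 11): {"azt":88,"is":15,"kbj":11,"o":70,"oea":46,"xg":97,"xql":63,"y":24}
After op 17 (add /ydf 81): {"azt":88,"is":15,"kbj":11,"o":70,"oea":46,"xg":97,"xql":63,"y":24,"ydf":81}
After op 18 (replace /oea 42): {"azt":88,"is":15,"kbj":11,"o":70,"oea":42,"xg":97,"xql":63,"y":24,"ydf":81}
After op 19 (add /gz 73): {"azt":88,"gz":73,"is":15,"kbj":11,"o":70,"oea":42,"xg":97,"xql":63,"y":24,"ydf":81}
After op 20 (add /uz 30): {"azt":88,"gz":73,"is":15,"kbj":11,"o":70,"oea":42,"uz":30,"xg":97,"xql":63,"y":24,"ydf":81}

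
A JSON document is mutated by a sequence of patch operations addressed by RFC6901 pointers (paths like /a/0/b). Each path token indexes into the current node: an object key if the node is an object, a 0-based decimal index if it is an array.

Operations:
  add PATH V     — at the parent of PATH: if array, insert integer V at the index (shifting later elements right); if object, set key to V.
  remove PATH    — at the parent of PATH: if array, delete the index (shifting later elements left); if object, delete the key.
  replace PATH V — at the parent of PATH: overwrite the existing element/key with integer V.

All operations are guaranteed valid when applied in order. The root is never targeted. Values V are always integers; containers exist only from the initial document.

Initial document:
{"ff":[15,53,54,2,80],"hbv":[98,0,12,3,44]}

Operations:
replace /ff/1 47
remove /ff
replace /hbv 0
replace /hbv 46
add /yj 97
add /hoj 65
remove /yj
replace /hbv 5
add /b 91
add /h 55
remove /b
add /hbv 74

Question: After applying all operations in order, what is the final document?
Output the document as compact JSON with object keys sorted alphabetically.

After op 1 (replace /ff/1 47): {"ff":[15,47,54,2,80],"hbv":[98,0,12,3,44]}
After op 2 (remove /ff): {"hbv":[98,0,12,3,44]}
After op 3 (replace /hbv 0): {"hbv":0}
After op 4 (replace /hbv 46): {"hbv":46}
After op 5 (add /yj 97): {"hbv":46,"yj":97}
After op 6 (add /hoj 65): {"hbv":46,"hoj":65,"yj":97}
After op 7 (remove /yj): {"hbv":46,"hoj":65}
After op 8 (replace /hbv 5): {"hbv":5,"hoj":65}
After op 9 (add /b 91): {"b":91,"hbv":5,"hoj":65}
After op 10 (add /h 55): {"b":91,"h":55,"hbv":5,"hoj":65}
After op 11 (remove /b): {"h":55,"hbv":5,"hoj":65}
After op 12 (add /hbv 74): {"h":55,"hbv":74,"hoj":65}

Answer: {"h":55,"hbv":74,"hoj":65}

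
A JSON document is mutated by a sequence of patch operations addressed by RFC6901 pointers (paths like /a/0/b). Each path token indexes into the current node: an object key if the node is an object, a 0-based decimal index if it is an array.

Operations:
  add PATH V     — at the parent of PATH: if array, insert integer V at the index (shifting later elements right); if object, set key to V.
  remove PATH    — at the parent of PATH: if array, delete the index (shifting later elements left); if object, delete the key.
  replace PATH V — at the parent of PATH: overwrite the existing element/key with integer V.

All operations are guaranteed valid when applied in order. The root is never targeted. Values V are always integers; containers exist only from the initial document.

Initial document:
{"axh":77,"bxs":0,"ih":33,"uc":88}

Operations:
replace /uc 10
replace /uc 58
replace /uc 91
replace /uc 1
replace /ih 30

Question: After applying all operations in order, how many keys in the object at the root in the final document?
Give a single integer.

After op 1 (replace /uc 10): {"axh":77,"bxs":0,"ih":33,"uc":10}
After op 2 (replace /uc 58): {"axh":77,"bxs":0,"ih":33,"uc":58}
After op 3 (replace /uc 91): {"axh":77,"bxs":0,"ih":33,"uc":91}
After op 4 (replace /uc 1): {"axh":77,"bxs":0,"ih":33,"uc":1}
After op 5 (replace /ih 30): {"axh":77,"bxs":0,"ih":30,"uc":1}
Size at the root: 4

Answer: 4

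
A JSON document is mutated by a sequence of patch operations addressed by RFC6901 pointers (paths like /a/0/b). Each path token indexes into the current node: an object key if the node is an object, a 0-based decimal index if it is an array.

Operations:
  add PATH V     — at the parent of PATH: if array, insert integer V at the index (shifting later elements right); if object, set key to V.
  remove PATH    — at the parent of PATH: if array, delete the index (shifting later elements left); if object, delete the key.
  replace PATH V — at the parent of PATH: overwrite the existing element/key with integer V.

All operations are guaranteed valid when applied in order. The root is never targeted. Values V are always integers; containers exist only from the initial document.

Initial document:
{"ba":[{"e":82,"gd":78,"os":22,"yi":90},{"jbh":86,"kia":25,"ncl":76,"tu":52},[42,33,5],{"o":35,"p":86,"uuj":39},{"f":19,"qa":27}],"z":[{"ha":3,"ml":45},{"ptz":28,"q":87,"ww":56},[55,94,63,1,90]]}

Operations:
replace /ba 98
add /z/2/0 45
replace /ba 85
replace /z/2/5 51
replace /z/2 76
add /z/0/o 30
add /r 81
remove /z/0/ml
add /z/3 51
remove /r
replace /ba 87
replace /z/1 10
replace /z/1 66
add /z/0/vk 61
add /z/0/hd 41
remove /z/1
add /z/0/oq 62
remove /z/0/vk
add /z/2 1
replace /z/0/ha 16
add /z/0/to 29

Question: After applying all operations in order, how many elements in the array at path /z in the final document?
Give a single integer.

Answer: 4

Derivation:
After op 1 (replace /ba 98): {"ba":98,"z":[{"ha":3,"ml":45},{"ptz":28,"q":87,"ww":56},[55,94,63,1,90]]}
After op 2 (add /z/2/0 45): {"ba":98,"z":[{"ha":3,"ml":45},{"ptz":28,"q":87,"ww":56},[45,55,94,63,1,90]]}
After op 3 (replace /ba 85): {"ba":85,"z":[{"ha":3,"ml":45},{"ptz":28,"q":87,"ww":56},[45,55,94,63,1,90]]}
After op 4 (replace /z/2/5 51): {"ba":85,"z":[{"ha":3,"ml":45},{"ptz":28,"q":87,"ww":56},[45,55,94,63,1,51]]}
After op 5 (replace /z/2 76): {"ba":85,"z":[{"ha":3,"ml":45},{"ptz":28,"q":87,"ww":56},76]}
After op 6 (add /z/0/o 30): {"ba":85,"z":[{"ha":3,"ml":45,"o":30},{"ptz":28,"q":87,"ww":56},76]}
After op 7 (add /r 81): {"ba":85,"r":81,"z":[{"ha":3,"ml":45,"o":30},{"ptz":28,"q":87,"ww":56},76]}
After op 8 (remove /z/0/ml): {"ba":85,"r":81,"z":[{"ha":3,"o":30},{"ptz":28,"q":87,"ww":56},76]}
After op 9 (add /z/3 51): {"ba":85,"r":81,"z":[{"ha":3,"o":30},{"ptz":28,"q":87,"ww":56},76,51]}
After op 10 (remove /r): {"ba":85,"z":[{"ha":3,"o":30},{"ptz":28,"q":87,"ww":56},76,51]}
After op 11 (replace /ba 87): {"ba":87,"z":[{"ha":3,"o":30},{"ptz":28,"q":87,"ww":56},76,51]}
After op 12 (replace /z/1 10): {"ba":87,"z":[{"ha":3,"o":30},10,76,51]}
After op 13 (replace /z/1 66): {"ba":87,"z":[{"ha":3,"o":30},66,76,51]}
After op 14 (add /z/0/vk 61): {"ba":87,"z":[{"ha":3,"o":30,"vk":61},66,76,51]}
After op 15 (add /z/0/hd 41): {"ba":87,"z":[{"ha":3,"hd":41,"o":30,"vk":61},66,76,51]}
After op 16 (remove /z/1): {"ba":87,"z":[{"ha":3,"hd":41,"o":30,"vk":61},76,51]}
After op 17 (add /z/0/oq 62): {"ba":87,"z":[{"ha":3,"hd":41,"o":30,"oq":62,"vk":61},76,51]}
After op 18 (remove /z/0/vk): {"ba":87,"z":[{"ha":3,"hd":41,"o":30,"oq":62},76,51]}
After op 19 (add /z/2 1): {"ba":87,"z":[{"ha":3,"hd":41,"o":30,"oq":62},76,1,51]}
After op 20 (replace /z/0/ha 16): {"ba":87,"z":[{"ha":16,"hd":41,"o":30,"oq":62},76,1,51]}
After op 21 (add /z/0/to 29): {"ba":87,"z":[{"ha":16,"hd":41,"o":30,"oq":62,"to":29},76,1,51]}
Size at path /z: 4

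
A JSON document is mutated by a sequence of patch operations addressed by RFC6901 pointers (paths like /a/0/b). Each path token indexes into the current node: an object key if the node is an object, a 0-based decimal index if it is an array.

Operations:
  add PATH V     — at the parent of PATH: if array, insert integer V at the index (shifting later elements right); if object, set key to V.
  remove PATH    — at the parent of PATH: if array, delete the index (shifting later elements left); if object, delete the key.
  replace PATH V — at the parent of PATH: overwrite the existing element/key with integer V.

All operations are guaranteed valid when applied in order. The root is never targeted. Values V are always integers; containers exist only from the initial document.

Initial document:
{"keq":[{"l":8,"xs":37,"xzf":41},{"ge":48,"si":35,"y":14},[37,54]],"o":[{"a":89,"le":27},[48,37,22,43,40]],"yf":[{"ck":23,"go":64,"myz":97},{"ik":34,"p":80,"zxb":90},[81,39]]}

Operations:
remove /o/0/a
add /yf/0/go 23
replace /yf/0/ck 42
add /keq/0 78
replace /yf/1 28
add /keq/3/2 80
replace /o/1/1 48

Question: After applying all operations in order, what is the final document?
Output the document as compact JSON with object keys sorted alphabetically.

After op 1 (remove /o/0/a): {"keq":[{"l":8,"xs":37,"xzf":41},{"ge":48,"si":35,"y":14},[37,54]],"o":[{"le":27},[48,37,22,43,40]],"yf":[{"ck":23,"go":64,"myz":97},{"ik":34,"p":80,"zxb":90},[81,39]]}
After op 2 (add /yf/0/go 23): {"keq":[{"l":8,"xs":37,"xzf":41},{"ge":48,"si":35,"y":14},[37,54]],"o":[{"le":27},[48,37,22,43,40]],"yf":[{"ck":23,"go":23,"myz":97},{"ik":34,"p":80,"zxb":90},[81,39]]}
After op 3 (replace /yf/0/ck 42): {"keq":[{"l":8,"xs":37,"xzf":41},{"ge":48,"si":35,"y":14},[37,54]],"o":[{"le":27},[48,37,22,43,40]],"yf":[{"ck":42,"go":23,"myz":97},{"ik":34,"p":80,"zxb":90},[81,39]]}
After op 4 (add /keq/0 78): {"keq":[78,{"l":8,"xs":37,"xzf":41},{"ge":48,"si":35,"y":14},[37,54]],"o":[{"le":27},[48,37,22,43,40]],"yf":[{"ck":42,"go":23,"myz":97},{"ik":34,"p":80,"zxb":90},[81,39]]}
After op 5 (replace /yf/1 28): {"keq":[78,{"l":8,"xs":37,"xzf":41},{"ge":48,"si":35,"y":14},[37,54]],"o":[{"le":27},[48,37,22,43,40]],"yf":[{"ck":42,"go":23,"myz":97},28,[81,39]]}
After op 6 (add /keq/3/2 80): {"keq":[78,{"l":8,"xs":37,"xzf":41},{"ge":48,"si":35,"y":14},[37,54,80]],"o":[{"le":27},[48,37,22,43,40]],"yf":[{"ck":42,"go":23,"myz":97},28,[81,39]]}
After op 7 (replace /o/1/1 48): {"keq":[78,{"l":8,"xs":37,"xzf":41},{"ge":48,"si":35,"y":14},[37,54,80]],"o":[{"le":27},[48,48,22,43,40]],"yf":[{"ck":42,"go":23,"myz":97},28,[81,39]]}

Answer: {"keq":[78,{"l":8,"xs":37,"xzf":41},{"ge":48,"si":35,"y":14},[37,54,80]],"o":[{"le":27},[48,48,22,43,40]],"yf":[{"ck":42,"go":23,"myz":97},28,[81,39]]}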